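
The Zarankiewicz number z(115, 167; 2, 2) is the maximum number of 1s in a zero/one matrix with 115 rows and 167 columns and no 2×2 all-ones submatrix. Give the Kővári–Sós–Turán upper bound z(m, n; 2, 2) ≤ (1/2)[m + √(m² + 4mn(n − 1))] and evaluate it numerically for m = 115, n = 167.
z(115, 167; 2, 2) ≤ (1/2)[115 + √(115² + 4·115·167·166)] = (1/2)[115 + √12765345] = 1843.9311

Kővári–Sós–Turán: let r_1, ..., r_115 be the row sums and z = Σ r_i the total number of 1s. Each pair of columns can share at most one row with both entries 1 (else a 2×2 all-ones block appears), so Σ_i C(r_i, 2) ≤ C(167, 2) = 13861. By convexity Σ_i C(r_i, 2) ≥ 115·C(z/115, 2) = z(z − 115)/(2·115), giving z² − 115z − 115·167·166 ≤ 0 and hence z ≤ (1/2)[115 + √(13225 + 4·3188030)] = (1/2)[115 + √12765345] ≈ (1/2)(115 + 3572.8623) = 1843.9311.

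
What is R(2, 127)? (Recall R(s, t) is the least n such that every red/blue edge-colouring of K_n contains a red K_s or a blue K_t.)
R(2, 127) = 127

R(2, k) = k for all k ≥ 2: in a 2-colouring of K_k, either some edge is red (a red K_2) or all edges are blue (a blue K_k). And K_{126} coloured all-blue has no blue K_127, so R(2, 127) > 126. Hence R(2, 127) = 127.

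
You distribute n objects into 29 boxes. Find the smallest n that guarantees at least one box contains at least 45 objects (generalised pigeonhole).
n = (45 − 1)·29 + 1 = 1277

By the generalised pigeonhole principle, to guarantee some box contains ≥ r objects we need more than (r − 1) · k objects total. Threshold: n = (r − 1) · k + 1. With r = 45 and k = 29: n = 44 · 29 + 1 = 1276 + 1 = 1277. For n = 1276 = 44 · 29, we can put exactly 44 objects in every box, avoiding 45 in any single one — so 1277 is tight.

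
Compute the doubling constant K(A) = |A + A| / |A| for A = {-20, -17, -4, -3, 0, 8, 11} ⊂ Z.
K = |A + A| / |A| = 24/7

Enumerate A + A = {a + b : a, b ∈ A}. With |A| = 7, there are |A|^2 = 49 ordered sum pairs; collecting distinct values, A + A = {-40, -37, -34, -24, -23, -21, -20, -17, -12, -9, -8, -7, -6, -4, -3, 0, 4, 5, 7, 8, 11, 16, 19, 22}, so |A + A| = 24. Thus K = 24/7. For comparison, the minimum possible |A + A| over all 7-element sets is 2·7 − 1 = 13 (so min K = 13/7), attained only by arithmetic progressions.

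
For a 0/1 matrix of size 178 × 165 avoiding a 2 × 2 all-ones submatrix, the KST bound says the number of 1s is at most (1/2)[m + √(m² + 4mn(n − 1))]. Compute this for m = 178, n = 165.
z(178, 165; 2, 2) ≤ (1/2)[178 + √(178² + 4·178·165·164)] = (1/2)[178 + √19298404] = 2285.4974

Kővári–Sós–Turán: let r_1, ..., r_178 be the row sums and z = Σ r_i the total number of 1s. Each pair of columns can share at most one row with both entries 1 (else a 2×2 all-ones block appears), so Σ_i C(r_i, 2) ≤ C(165, 2) = 13530. By convexity Σ_i C(r_i, 2) ≥ 178·C(z/178, 2) = z(z − 178)/(2·178), giving z² − 178z − 178·165·164 ≤ 0 and hence z ≤ (1/2)[178 + √(31684 + 4·4816680)] = (1/2)[178 + √19298404] ≈ (1/2)(178 + 4392.9949) = 2285.4974.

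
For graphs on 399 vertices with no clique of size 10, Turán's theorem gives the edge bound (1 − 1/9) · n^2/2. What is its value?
Turán density bound = (8/9) · 399^2/2 = 70756

Turán's theorem: ex(n, K_{r+1}) is achieved by the complete r-partite Turán graph T(n, r) with parts as balanced as possible, and is at most (1 − 1/r) · n^2/2. For r = 9, n = 399: the density bound is (8/9) · 159201/2 = 70756. The integer-valued extremum is e(T(399, 9)) = 70755, which is strictly less than the density bound 70756 since 9 ∤ 399 (the parts of T(399, 9) cannot all be equal).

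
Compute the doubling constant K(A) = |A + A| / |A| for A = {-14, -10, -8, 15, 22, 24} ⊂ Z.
K = |A + A| / |A| = 20/6 = 10/3

Enumerate A + A = {a + b : a, b ∈ A}. With |A| = 6, there are |A|^2 = 36 ordered sum pairs; collecting distinct values, A + A = {-28, -24, -22, -20, -18, -16, 1, 5, 7, 8, 10, 12, 14, 16, 30, 37, 39, 44, 46, 48}, so |A + A| = 20. Thus K = 20/6 = 10/3. For comparison, the minimum possible |A + A| over all 6-element sets is 2·6 − 1 = 11 (so min K = 11/6), attained only by arithmetic progressions.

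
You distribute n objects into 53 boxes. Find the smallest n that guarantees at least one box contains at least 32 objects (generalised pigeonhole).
n = (32 − 1)·53 + 1 = 1644

By the generalised pigeonhole principle, to guarantee some box contains ≥ r objects we need more than (r − 1) · k objects total. Threshold: n = (r − 1) · k + 1. With r = 32 and k = 53: n = 31 · 53 + 1 = 1643 + 1 = 1644. For n = 1643 = 31 · 53, we can put exactly 31 objects in every box, avoiding 32 in any single one — so 1644 is tight.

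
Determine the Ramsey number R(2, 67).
R(2, 67) = 67

R(2, k) = k for all k ≥ 2: in a 2-colouring of K_k, either some edge is red (a red K_2) or all edges are blue (a blue K_k). And K_{66} coloured all-blue has no blue K_67, so R(2, 67) > 66. Hence R(2, 67) = 67.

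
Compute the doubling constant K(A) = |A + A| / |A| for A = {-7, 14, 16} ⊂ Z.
K = |A + A| / |A| = 6/3 = 2

Enumerate A + A = {a + b : a, b ∈ A}. With |A| = 3, there are |A|^2 = 9 ordered sum pairs; collecting distinct values, A + A = {-14, 7, 9, 28, 30, 32}, so |A + A| = 6. Thus K = 6/3 = 2. For comparison, the minimum possible |A + A| over all 3-element sets is 2·3 − 1 = 5 (so min K = 5/3), attained only by arithmetic progressions.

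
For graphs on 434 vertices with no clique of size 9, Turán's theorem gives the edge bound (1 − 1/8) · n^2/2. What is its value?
Turán density bound = (7/8) · 434^2/2 = 329623/4 ≈ 82405.75

Turán's theorem: ex(n, K_{r+1}) is achieved by the complete r-partite Turán graph T(n, r) with parts as balanced as possible, and is at most (1 − 1/r) · n^2/2. For r = 8, n = 434: the density bound is (7/8) · 188356/2 = 329623/4 ≈ 82405.75. The integer-valued extremum is e(T(434, 8)) = 82405, which is strictly less than the density bound 329623/4 since 8 ∤ 434 (the parts of T(434, 8) cannot all be equal).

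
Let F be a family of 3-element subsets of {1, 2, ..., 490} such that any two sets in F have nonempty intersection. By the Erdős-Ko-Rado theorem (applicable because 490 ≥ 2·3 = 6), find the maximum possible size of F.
max |F| = C(489, 2) = 119316

Erdős-Ko-Rado (1961): when n ≥ 2k, max |F| = C(n−1, k−1). The bound is attained by the star {A : i ∈ A} for any fixed i ∈ [n]. Here C(490−1, 3−1) = C(489, 2) = 119316.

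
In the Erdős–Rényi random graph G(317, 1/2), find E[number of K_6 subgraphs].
E[# K_6] = C(317, 6) · (1/2)^C(6, 2) = 1343856764796 / 2^15 = 335964191199/8192 ≈ 41011253.808472

For each 6-subset S of vertices (there are C(317, 6) = 1343856764796 such S), let X_S = 1 if S induces a K_6 (all C(6, 2) = 15 edges present). Then P(X_S = 1) = (1/2)^15 = 1/32768. By linearity of expectation, E[# K_6] = C(317, 6) · (1/2)^15 = 1343856764796 / 32768 = 335964191199/8192 ≈ 41011253.808472.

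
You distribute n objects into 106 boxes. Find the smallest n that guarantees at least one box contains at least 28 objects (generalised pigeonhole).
n = (28 − 1)·106 + 1 = 2863

By the generalised pigeonhole principle, to guarantee some box contains ≥ r objects we need more than (r − 1) · k objects total. Threshold: n = (r − 1) · k + 1. With r = 28 and k = 106: n = 27 · 106 + 1 = 2862 + 1 = 2863. For n = 2862 = 27 · 106, we can put exactly 27 objects in every box, avoiding 28 in any single one — so 2863 is tight.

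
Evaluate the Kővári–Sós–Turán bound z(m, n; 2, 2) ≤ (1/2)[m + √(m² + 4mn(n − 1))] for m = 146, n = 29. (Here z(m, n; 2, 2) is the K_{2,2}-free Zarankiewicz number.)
z(146, 29; 2, 2) ≤ (1/2)[146 + √(146² + 4·146·29·28)] = (1/2)[146 + √495524] = 424.9673

Kővári–Sós–Turán: let r_1, ..., r_146 be the row sums and z = Σ r_i the total number of 1s. Each pair of columns can share at most one row with both entries 1 (else a 2×2 all-ones block appears), so Σ_i C(r_i, 2) ≤ C(29, 2) = 406. By convexity Σ_i C(r_i, 2) ≥ 146·C(z/146, 2) = z(z − 146)/(2·146), giving z² − 146z − 146·29·28 ≤ 0 and hence z ≤ (1/2)[146 + √(21316 + 4·118552)] = (1/2)[146 + √495524] ≈ (1/2)(146 + 703.9347) = 424.9673.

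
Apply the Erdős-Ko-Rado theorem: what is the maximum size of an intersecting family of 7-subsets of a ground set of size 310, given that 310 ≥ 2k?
max |F| = C(309, 6) = 1151356784424

The Erdős-Ko-Rado theorem states: for n ≥ 2k, an intersecting family of k-subsets of an n-element set has size at most C(n − 1, k − 1), with equality for 'star' families {A ⊆ [n] : |A| = k, i ∈ A} (fix an element i). For n = 310, k = 7: C(309, 6) = 1151356784424.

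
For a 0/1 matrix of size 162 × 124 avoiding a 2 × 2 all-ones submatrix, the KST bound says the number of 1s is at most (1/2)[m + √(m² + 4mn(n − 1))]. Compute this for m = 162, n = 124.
z(162, 124; 2, 2) ≤ (1/2)[162 + √(162² + 4·162·124·123)] = (1/2)[162 + √9909540] = 1654.9711

Kővári–Sós–Turán: let r_1, ..., r_162 be the row sums and z = Σ r_i the total number of 1s. Each pair of columns can share at most one row with both entries 1 (else a 2×2 all-ones block appears), so Σ_i C(r_i, 2) ≤ C(124, 2) = 7626. By convexity Σ_i C(r_i, 2) ≥ 162·C(z/162, 2) = z(z − 162)/(2·162), giving z² − 162z − 162·124·123 ≤ 0 and hence z ≤ (1/2)[162 + √(26244 + 4·2470824)] = (1/2)[162 + √9909540] ≈ (1/2)(162 + 3147.9422) = 1654.9711.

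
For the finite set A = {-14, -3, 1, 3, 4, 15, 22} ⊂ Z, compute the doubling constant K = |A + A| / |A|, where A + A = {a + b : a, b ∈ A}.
K = |A + A| / |A| = 25/7

Enumerate A + A = {a + b : a, b ∈ A}. With |A| = 7, there are |A|^2 = 49 ordered sum pairs; collecting distinct values, A + A = {-28, -17, -13, -11, -10, -6, -2, 0, 1, 2, 4, 5, 6, 7, 8, 12, 16, 18, 19, 23, 25, 26, 30, 37, 44}, so |A + A| = 25. Thus K = 25/7. For comparison, the minimum possible |A + A| over all 7-element sets is 2·7 − 1 = 13 (so min K = 13/7), attained only by arithmetic progressions.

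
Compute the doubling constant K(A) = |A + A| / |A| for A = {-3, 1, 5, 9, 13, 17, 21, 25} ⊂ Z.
K = |A + A| / |A| = 15/8

Enumerate A + A = {a + b : a, b ∈ A}. With |A| = 8, there are |A|^2 = 64 ordered sum pairs; collecting distinct values, A + A = {-6, -2, 2, 6, 10, 14, 18, 22, 26, 30, 34, 38, 42, 46, 50}, so |A + A| = 15. Thus K = 15/8. Here |A + A| = 2|A| − 1 = 15, the minimum possible — so K = 15/8 is minimal, which holds iff A is an arithmetic progression.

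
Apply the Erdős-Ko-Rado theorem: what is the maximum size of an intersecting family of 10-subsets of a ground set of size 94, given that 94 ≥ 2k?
max |F| = C(93, 9) = 961835834245

Erdős-Ko-Rado (1961): when n ≥ 2k, max |F| = C(n−1, k−1). The bound is attained by the star {A : i ∈ A} for any fixed i ∈ [n]. Here C(94−1, 10−1) = C(93, 9) = 961835834245.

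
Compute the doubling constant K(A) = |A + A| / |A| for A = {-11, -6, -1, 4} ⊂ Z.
K = |A + A| / |A| = 7/4

Enumerate A + A = {a + b : a, b ∈ A}. With |A| = 4, there are |A|^2 = 16 ordered sum pairs; collecting distinct values, A + A = {-22, -17, -12, -7, -2, 3, 8}, so |A + A| = 7. Thus K = 7/4. Here |A + A| = 2|A| − 1 = 7, the minimum possible — so K = 7/4 is minimal, which holds iff A is an arithmetic progression.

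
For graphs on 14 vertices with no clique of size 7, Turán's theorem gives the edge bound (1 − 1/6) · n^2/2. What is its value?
Turán density bound = (5/6) · 14^2/2 = 245/3 ≈ 81.6667

Turán's theorem: ex(n, K_{r+1}) is achieved by the complete r-partite Turán graph T(n, r) with parts as balanced as possible, and is at most (1 − 1/r) · n^2/2. For r = 6, n = 14: the density bound is (5/6) · 196/2 = 245/3 ≈ 81.6667. The integer-valued extremum is e(T(14, 6)) = 81, which is strictly less than the density bound 245/3 since 6 ∤ 14 (the parts of T(14, 6) cannot all be equal).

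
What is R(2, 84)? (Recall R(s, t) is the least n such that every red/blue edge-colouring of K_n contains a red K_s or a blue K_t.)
R(2, 84) = 84

R(2, k) = k for all k ≥ 2: in a 2-colouring of K_k, either some edge is red (a red K_2) or all edges are blue (a blue K_k). And K_{83} coloured all-blue has no blue K_84, so R(2, 84) > 83. Hence R(2, 84) = 84.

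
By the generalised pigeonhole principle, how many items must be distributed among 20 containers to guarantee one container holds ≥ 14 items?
n = (14 − 1)·20 + 1 = 261

By the generalised pigeonhole principle, to guarantee some box contains ≥ r objects we need more than (r − 1) · k objects total. Threshold: n = (r − 1) · k + 1. With r = 14 and k = 20: n = 13 · 20 + 1 = 260 + 1 = 261. For n = 260 = 13 · 20, we can put exactly 13 objects in every box, avoiding 14 in any single one — so 261 is tight.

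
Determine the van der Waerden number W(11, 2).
W(11, 2) = 11 + 1 = 12

A 2-term AP is any pair of integers, so a monochromatic 2-AP exists iff some colour is used at least twice. With 11 colours, the colouring i ↦ i on {1, ..., 11} uses each colour once, avoiding any monochromatic pair, so W(11, 2) > 11. For {1, ..., 12}, pigeonhole forces two integers of the same colour, which form a monochromatic 2-AP. Hence W(11, 2) = 12.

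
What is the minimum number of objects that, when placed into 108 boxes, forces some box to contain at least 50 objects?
n = (50 − 1)·108 + 1 = 5293

By the generalised pigeonhole principle, to guarantee some box contains ≥ r objects we need more than (r − 1) · k objects total. Threshold: n = (r − 1) · k + 1. With r = 50 and k = 108: n = 49 · 108 + 1 = 5292 + 1 = 5293. For n = 5292 = 49 · 108, we can put exactly 49 objects in every box, avoiding 50 in any single one — so 5293 is tight.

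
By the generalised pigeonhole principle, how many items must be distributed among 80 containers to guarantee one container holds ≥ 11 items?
n = (11 − 1)·80 + 1 = 801

By the generalised pigeonhole principle, to guarantee some box contains ≥ r objects we need more than (r − 1) · k objects total. Threshold: n = (r − 1) · k + 1. With r = 11 and k = 80: n = 10 · 80 + 1 = 800 + 1 = 801. For n = 800 = 10 · 80, we can put exactly 10 objects in every box, avoiding 11 in any single one — so 801 is tight.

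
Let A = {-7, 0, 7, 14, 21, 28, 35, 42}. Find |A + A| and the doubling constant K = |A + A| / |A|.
K = |A + A| / |A| = 15/8

Enumerate A + A = {a + b : a, b ∈ A}. With |A| = 8, there are |A|^2 = 64 ordered sum pairs; collecting distinct values, A + A = {-14, -7, 0, 7, 14, 21, 28, 35, 42, 49, 56, 63, 70, 77, 84}, so |A + A| = 15. Thus K = 15/8. Here |A + A| = 2|A| − 1 = 15, the minimum possible — so K = 15/8 is minimal, which holds iff A is an arithmetic progression.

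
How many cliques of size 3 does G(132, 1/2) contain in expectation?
E[# K_3] = C(132, 3) · (1/2)^C(3, 2) = 374660 / 2^3 = 93665/2 = 46832.5

For each 3-subset S of vertices (there are C(132, 3) = 374660 such S), let X_S = 1 if S induces a K_3 (all C(3, 2) = 3 edges present). Then P(X_S = 1) = (1/2)^3 = 1/8. By linearity of expectation, E[# K_3] = C(132, 3) · (1/2)^3 = 374660 / 8 = 93665/2 = 46832.5.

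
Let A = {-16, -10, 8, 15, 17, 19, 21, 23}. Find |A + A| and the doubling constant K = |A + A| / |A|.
K = |A + A| / |A| = 28/8 = 7/2

Enumerate A + A = {a + b : a, b ∈ A}. With |A| = 8, there are |A|^2 = 64 ordered sum pairs; collecting distinct values, A + A = {-32, -26, -20, -8, -2, -1, 1, 3, 5, 7, 9, 11, 13, 16, 23, 25, 27, 29, 30, 31, 32, 34, 36, 38, 40, 42, 44, 46}, so |A + A| = 28. Thus K = 28/8 = 7/2. For comparison, the minimum possible |A + A| over all 8-element sets is 2·8 − 1 = 15 (so min K = 15/8), attained only by arithmetic progressions.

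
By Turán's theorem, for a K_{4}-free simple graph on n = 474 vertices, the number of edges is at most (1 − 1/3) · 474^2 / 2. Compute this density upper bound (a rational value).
Turán density bound = (2/3) · 474^2/2 = 74892

Turán's theorem: ex(n, K_{r+1}) is achieved by the complete r-partite Turán graph T(n, r) with parts as balanced as possible, and is at most (1 − 1/r) · n^2/2. For r = 3, n = 474: the density bound is (2/3) · 224676/2 = 74892. Since 3 ∣ 474, the Turán graph T(474, 3) has parts of equal size 158, and its edge count e(T(474, 3)) = 74892 attains the density bound exactly.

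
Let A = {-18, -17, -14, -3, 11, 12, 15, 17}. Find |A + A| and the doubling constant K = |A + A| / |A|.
K = |A + A| / |A| = 32/8 = 4

Enumerate A + A = {a + b : a, b ∈ A}. With |A| = 8, there are |A|^2 = 64 ordered sum pairs; collecting distinct values, A + A = {-36, -35, -34, -32, -31, -28, -21, -20, -17, -7, -6, -5, -3, -2, -1, 0, 1, 3, 8, 9, 12, 14, 22, 23, 24, 26, 27, 28, 29, 30, 32, 34}, so |A + A| = 32. Thus K = 32/8 = 4. For comparison, the minimum possible |A + A| over all 8-element sets is 2·8 − 1 = 15 (so min K = 15/8), attained only by arithmetic progressions.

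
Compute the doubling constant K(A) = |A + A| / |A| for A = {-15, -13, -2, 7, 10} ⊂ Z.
K = |A + A| / |A| = 15/5 = 3

Enumerate A + A = {a + b : a, b ∈ A}. With |A| = 5, there are |A|^2 = 25 ordered sum pairs; collecting distinct values, A + A = {-30, -28, -26, -17, -15, -8, -6, -5, -4, -3, 5, 8, 14, 17, 20}, so |A + A| = 15. Thus K = 15/5 = 3. For comparison, the minimum possible |A + A| over all 5-element sets is 2·5 − 1 = 9 (so min K = 9/5), attained only by arithmetic progressions.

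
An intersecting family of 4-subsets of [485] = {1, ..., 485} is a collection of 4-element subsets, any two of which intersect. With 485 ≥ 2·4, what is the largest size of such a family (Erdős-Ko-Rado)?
max |F| = C(484, 3) = 18779684

The Erdős-Ko-Rado theorem states: for n ≥ 2k, an intersecting family of k-subsets of an n-element set has size at most C(n − 1, k − 1), with equality for 'star' families {A ⊆ [n] : |A| = k, i ∈ A} (fix an element i). For n = 485, k = 4: C(484, 3) = 18779684.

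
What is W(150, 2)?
W(150, 2) = 150 + 1 = 151

A 2-term AP is any pair of integers, so a monochromatic 2-AP exists iff some colour is used at least twice. With 150 colours, the colouring i ↦ i on {1, ..., 150} uses each colour once, avoiding any monochromatic pair, so W(150, 2) > 150. For {1, ..., 151}, pigeonhole forces two integers of the same colour, which form a monochromatic 2-AP. Hence W(150, 2) = 151.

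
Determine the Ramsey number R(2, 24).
R(2, 24) = 24

R(2, k) = k for all k ≥ 2: in a 2-colouring of K_k, either some edge is red (a red K_2) or all edges are blue (a blue K_k). And K_{23} coloured all-blue has no blue K_24, so R(2, 24) > 23. Hence R(2, 24) = 24.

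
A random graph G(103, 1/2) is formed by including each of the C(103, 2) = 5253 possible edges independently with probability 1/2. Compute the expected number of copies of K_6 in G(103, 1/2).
E[# K_6] = C(103, 6) · (1/2)^C(6, 2) = 1429840335 / 2^15 ≈ 43635.264130

For each 6-subset S of vertices (there are C(103, 6) = 1429840335 such S), let X_S = 1 if S induces a K_6 (all C(6, 2) = 15 edges present). Then P(X_S = 1) = (1/2)^15 = 1/32768. By linearity of expectation, E[# K_6] = C(103, 6) · (1/2)^15 = 1429840335 / 32768 ≈ 43635.264130.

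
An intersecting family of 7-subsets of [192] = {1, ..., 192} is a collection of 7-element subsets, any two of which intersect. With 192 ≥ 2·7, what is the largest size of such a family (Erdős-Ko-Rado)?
max |F| = C(191, 6) = 62291483793

The Erdős-Ko-Rado theorem states: for n ≥ 2k, an intersecting family of k-subsets of an n-element set has size at most C(n − 1, k − 1), with equality for 'star' families {A ⊆ [n] : |A| = k, i ∈ A} (fix an element i). For n = 192, k = 7: C(191, 6) = 62291483793.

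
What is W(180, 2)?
W(180, 2) = 180 + 1 = 181

A 2-term AP is any pair of integers, so a monochromatic 2-AP exists iff some colour is used at least twice. With 180 colours, the colouring i ↦ i on {1, ..., 180} uses each colour once, avoiding any monochromatic pair, so W(180, 2) > 180. For {1, ..., 181}, pigeonhole forces two integers of the same colour, which form a monochromatic 2-AP. Hence W(180, 2) = 181.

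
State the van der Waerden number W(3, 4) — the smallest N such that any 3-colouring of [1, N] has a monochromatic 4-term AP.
W(3, 4) = 293

W(3, 4) = 293. The lower bound W(3, 4) > 292 comes from an explicit good 3-colouring of [1, 292]; the upper bound W(3, 4) ≤ 293 was verified by exhaustive search over 3-colourings of [1, 293].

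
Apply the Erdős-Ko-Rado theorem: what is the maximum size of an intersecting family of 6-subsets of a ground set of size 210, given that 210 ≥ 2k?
max |F| = C(209, 5) = 3166793916

The Erdős-Ko-Rado theorem states: for n ≥ 2k, an intersecting family of k-subsets of an n-element set has size at most C(n − 1, k − 1), with equality for 'star' families {A ⊆ [n] : |A| = k, i ∈ A} (fix an element i). For n = 210, k = 6: C(209, 5) = 3166793916.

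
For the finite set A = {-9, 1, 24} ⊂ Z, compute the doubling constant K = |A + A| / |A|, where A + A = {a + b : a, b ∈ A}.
K = |A + A| / |A| = 6/3 = 2

Enumerate A + A = {a + b : a, b ∈ A}. With |A| = 3, there are |A|^2 = 9 ordered sum pairs; collecting distinct values, A + A = {-18, -8, 2, 15, 25, 48}, so |A + A| = 6. Thus K = 6/3 = 2. For comparison, the minimum possible |A + A| over all 3-element sets is 2·3 − 1 = 5 (so min K = 5/3), attained only by arithmetic progressions.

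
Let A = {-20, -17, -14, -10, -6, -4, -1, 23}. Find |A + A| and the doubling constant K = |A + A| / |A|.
K = |A + A| / |A| = 31/8

Enumerate A + A = {a + b : a, b ∈ A}. With |A| = 8, there are |A|^2 = 64 ordered sum pairs; collecting distinct values, A + A = {-40, -37, -34, -31, -30, -28, -27, -26, -24, -23, -21, -20, -18, -16, -15, -14, -12, -11, -10, -8, -7, -5, -2, 3, 6, 9, 13, 17, 19, 22, 46}, so |A + A| = 31. Thus K = 31/8. For comparison, the minimum possible |A + A| over all 8-element sets is 2·8 − 1 = 15 (so min K = 15/8), attained only by arithmetic progressions.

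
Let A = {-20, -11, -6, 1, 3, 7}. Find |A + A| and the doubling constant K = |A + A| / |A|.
K = |A + A| / |A| = 20/6 = 10/3

Enumerate A + A = {a + b : a, b ∈ A}. With |A| = 6, there are |A|^2 = 36 ordered sum pairs; collecting distinct values, A + A = {-40, -31, -26, -22, -19, -17, -13, -12, -10, -8, -5, -4, -3, 1, 2, 4, 6, 8, 10, 14}, so |A + A| = 20. Thus K = 20/6 = 10/3. For comparison, the minimum possible |A + A| over all 6-element sets is 2·6 − 1 = 11 (so min K = 11/6), attained only by arithmetic progressions.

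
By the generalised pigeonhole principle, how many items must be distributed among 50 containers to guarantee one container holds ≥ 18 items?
n = (18 − 1)·50 + 1 = 851

By the generalised pigeonhole principle, to guarantee some box contains ≥ r objects we need more than (r − 1) · k objects total. Threshold: n = (r − 1) · k + 1. With r = 18 and k = 50: n = 17 · 50 + 1 = 850 + 1 = 851. For n = 850 = 17 · 50, we can put exactly 17 objects in every box, avoiding 18 in any single one — so 851 is tight.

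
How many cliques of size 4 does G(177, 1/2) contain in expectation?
E[# K_4] = C(177, 4) · (1/2)^C(4, 2) = 39524100 / 2^6 = 9881025/16 = 617564.0625

For each 4-subset S of vertices (there are C(177, 4) = 39524100 such S), let X_S = 1 if S induces a K_4 (all C(4, 2) = 6 edges present). Then P(X_S = 1) = (1/2)^6 = 1/64. By linearity of expectation, E[# K_4] = C(177, 4) · (1/2)^6 = 39524100 / 64 = 9881025/16 = 617564.0625.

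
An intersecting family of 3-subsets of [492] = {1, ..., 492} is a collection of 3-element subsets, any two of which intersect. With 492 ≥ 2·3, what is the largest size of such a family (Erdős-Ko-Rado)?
max |F| = C(491, 2) = 120295

The Erdős-Ko-Rado theorem states: for n ≥ 2k, an intersecting family of k-subsets of an n-element set has size at most C(n − 1, k − 1), with equality for 'star' families {A ⊆ [n] : |A| = k, i ∈ A} (fix an element i). For n = 492, k = 3: C(491, 2) = 120295.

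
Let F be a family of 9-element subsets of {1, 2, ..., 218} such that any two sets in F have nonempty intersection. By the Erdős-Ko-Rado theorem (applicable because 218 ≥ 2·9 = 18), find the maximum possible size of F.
max |F| = C(217, 8) = 107019374725935

Erdős-Ko-Rado (1961): when n ≥ 2k, max |F| = C(n−1, k−1). The bound is attained by the star {A : i ∈ A} for any fixed i ∈ [n]. Here C(218−1, 9−1) = C(217, 8) = 107019374725935.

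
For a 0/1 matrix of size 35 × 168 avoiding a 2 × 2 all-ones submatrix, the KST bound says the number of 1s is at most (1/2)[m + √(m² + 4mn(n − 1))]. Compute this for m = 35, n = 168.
z(35, 168; 2, 2) ≤ (1/2)[35 + √(35² + 4·35·168·167)] = (1/2)[35 + √3929065] = 1008.5935

Kővári–Sós–Turán: let r_1, ..., r_35 be the row sums and z = Σ r_i the total number of 1s. Each pair of columns can share at most one row with both entries 1 (else a 2×2 all-ones block appears), so Σ_i C(r_i, 2) ≤ C(168, 2) = 14028. By convexity Σ_i C(r_i, 2) ≥ 35·C(z/35, 2) = z(z − 35)/(2·35), giving z² − 35z − 35·168·167 ≤ 0 and hence z ≤ (1/2)[35 + √(1225 + 4·981960)] = (1/2)[35 + √3929065] ≈ (1/2)(35 + 1982.1869) = 1008.5935.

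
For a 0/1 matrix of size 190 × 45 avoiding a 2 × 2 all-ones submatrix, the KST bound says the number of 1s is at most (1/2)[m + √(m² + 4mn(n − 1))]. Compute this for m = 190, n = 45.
z(190, 45; 2, 2) ≤ (1/2)[190 + √(190² + 4·190·45·44)] = (1/2)[190 + √1540900] = 715.665

Kővári–Sós–Turán: let r_1, ..., r_190 be the row sums and z = Σ r_i the total number of 1s. Each pair of columns can share at most one row with both entries 1 (else a 2×2 all-ones block appears), so Σ_i C(r_i, 2) ≤ C(45, 2) = 990. By convexity Σ_i C(r_i, 2) ≥ 190·C(z/190, 2) = z(z − 190)/(2·190), giving z² − 190z − 190·45·44 ≤ 0 and hence z ≤ (1/2)[190 + √(36100 + 4·376200)] = (1/2)[190 + √1540900] ≈ (1/2)(190 + 1241.3299) = 715.665.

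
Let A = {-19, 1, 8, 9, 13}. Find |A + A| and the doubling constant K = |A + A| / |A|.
K = |A + A| / |A| = 15/5 = 3

Enumerate A + A = {a + b : a, b ∈ A}. With |A| = 5, there are |A|^2 = 25 ordered sum pairs; collecting distinct values, A + A = {-38, -18, -11, -10, -6, 2, 9, 10, 14, 16, 17, 18, 21, 22, 26}, so |A + A| = 15. Thus K = 15/5 = 3. For comparison, the minimum possible |A + A| over all 5-element sets is 2·5 − 1 = 9 (so min K = 9/5), attained only by arithmetic progressions.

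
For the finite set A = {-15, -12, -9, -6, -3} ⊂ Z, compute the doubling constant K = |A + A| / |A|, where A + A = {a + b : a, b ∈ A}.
K = |A + A| / |A| = 9/5

Enumerate A + A = {a + b : a, b ∈ A}. With |A| = 5, there are |A|^2 = 25 ordered sum pairs; collecting distinct values, A + A = {-30, -27, -24, -21, -18, -15, -12, -9, -6}, so |A + A| = 9. Thus K = 9/5. Here |A + A| = 2|A| − 1 = 9, the minimum possible — so K = 9/5 is minimal, which holds iff A is an arithmetic progression.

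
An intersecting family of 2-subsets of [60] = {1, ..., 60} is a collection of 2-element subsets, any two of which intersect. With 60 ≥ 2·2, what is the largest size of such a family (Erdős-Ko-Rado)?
max |F| = C(59, 1) = 59

Erdős-Ko-Rado (1961): when n ≥ 2k, max |F| = C(n−1, k−1). The bound is attained by the star {A : i ∈ A} for any fixed i ∈ [n]. Here C(60−1, 2−1) = C(59, 1) = 59.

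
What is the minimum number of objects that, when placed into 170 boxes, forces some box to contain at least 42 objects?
n = (42 − 1)·170 + 1 = 6971

By the generalised pigeonhole principle, to guarantee some box contains ≥ r objects we need more than (r − 1) · k objects total. Threshold: n = (r − 1) · k + 1. With r = 42 and k = 170: n = 41 · 170 + 1 = 6970 + 1 = 6971. For n = 6970 = 41 · 170, we can put exactly 41 objects in every box, avoiding 42 in any single one — so 6971 is tight.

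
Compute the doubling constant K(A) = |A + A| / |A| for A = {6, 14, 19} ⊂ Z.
K = |A + A| / |A| = 6/3 = 2

Enumerate A + A = {a + b : a, b ∈ A}. With |A| = 3, there are |A|^2 = 9 ordered sum pairs; collecting distinct values, A + A = {12, 20, 25, 28, 33, 38}, so |A + A| = 6. Thus K = 6/3 = 2. For comparison, the minimum possible |A + A| over all 3-element sets is 2·3 − 1 = 5 (so min K = 5/3), attained only by arithmetic progressions.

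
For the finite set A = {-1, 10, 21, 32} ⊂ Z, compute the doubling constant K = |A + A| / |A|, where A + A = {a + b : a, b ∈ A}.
K = |A + A| / |A| = 7/4

Enumerate A + A = {a + b : a, b ∈ A}. With |A| = 4, there are |A|^2 = 16 ordered sum pairs; collecting distinct values, A + A = {-2, 9, 20, 31, 42, 53, 64}, so |A + A| = 7. Thus K = 7/4. Here |A + A| = 2|A| − 1 = 7, the minimum possible — so K = 7/4 is minimal, which holds iff A is an arithmetic progression.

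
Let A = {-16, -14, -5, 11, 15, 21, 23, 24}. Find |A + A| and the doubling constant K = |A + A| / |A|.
K = |A + A| / |A| = 34/8 = 17/4

Enumerate A + A = {a + b : a, b ∈ A}. With |A| = 8, there are |A|^2 = 64 ordered sum pairs; collecting distinct values, A + A = {-32, -30, -28, -21, -19, -10, -5, -3, -1, 1, 5, 6, 7, 8, 9, 10, 16, 18, 19, 22, 26, 30, 32, 34, 35, 36, 38, 39, 42, 44, 45, 46, 47, 48}, so |A + A| = 34. Thus K = 34/8 = 17/4. For comparison, the minimum possible |A + A| over all 8-element sets is 2·8 − 1 = 15 (so min K = 15/8), attained only by arithmetic progressions.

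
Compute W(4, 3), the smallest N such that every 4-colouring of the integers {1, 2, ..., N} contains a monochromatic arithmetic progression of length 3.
W(4, 3) = 76

W(4, 3) = 76. The lower bound W(4, 3) > 75 comes from an explicit good 4-colouring of [1, 75]; the upper bound W(4, 3) ≤ 76 was verified by exhaustive search over 4-colourings of [1, 76].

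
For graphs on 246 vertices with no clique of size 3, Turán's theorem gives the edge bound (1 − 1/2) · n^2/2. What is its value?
Turán density bound = (1/2) · 246^2/2 = 15129

Turán's theorem: ex(n, K_{r+1}) is achieved by the complete r-partite Turán graph T(n, r) with parts as balanced as possible, and is at most (1 − 1/r) · n^2/2. For r = 2, n = 246: the density bound is (1/2) · 60516/2 = 15129. Since 2 ∣ 246, the Turán graph T(246, 2) has parts of equal size 123, and its edge count e(T(246, 2)) = 15129 attains the density bound exactly.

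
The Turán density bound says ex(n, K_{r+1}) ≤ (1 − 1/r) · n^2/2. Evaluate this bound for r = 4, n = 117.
Turán density bound = (3/4) · 117^2/2 = 41067/8 ≈ 5133.375

Turán's theorem: ex(n, K_{r+1}) is achieved by the complete r-partite Turán graph T(n, r) with parts as balanced as possible, and is at most (1 − 1/r) · n^2/2. For r = 4, n = 117: the density bound is (3/4) · 13689/2 = 41067/8 ≈ 5133.375. The integer-valued extremum is e(T(117, 4)) = 5133, which is strictly less than the density bound 41067/8 since 4 ∤ 117 (the parts of T(117, 4) cannot all be equal).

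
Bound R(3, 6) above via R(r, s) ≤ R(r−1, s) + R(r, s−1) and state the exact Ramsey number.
R(3, 6) ≤ R(2, 6) + R(3, 5) = 6 + 14 = 20; exact value R(3, 6) = 18.

The Erdős–Szekeres recurrence R(r, s) ≤ R(r−1, s) + R(r, s−1) applied to (r, s) = (3, 6) gives
  R(3, 6) ≤ R(2, 6) + R(3, 5) = 6 + 14 = 20.
(Recall R(2, k) = k and R is symmetric.) The recurrence is not tight here (it gives 20, but the exact value is R(3, 6) = 18); the tight upper bound requires a sharper argument than the simple recurrence, combined with a lower-bound construction on K_{17}.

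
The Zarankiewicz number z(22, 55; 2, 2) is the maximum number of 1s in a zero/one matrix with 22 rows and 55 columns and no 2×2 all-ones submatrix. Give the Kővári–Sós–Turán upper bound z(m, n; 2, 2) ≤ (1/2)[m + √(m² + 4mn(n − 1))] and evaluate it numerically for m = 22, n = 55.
z(22, 55; 2, 2) ≤ (1/2)[22 + √(22² + 4·22·55·54)] = (1/2)[22 + √261844] = 266.8535

Kővári–Sós–Turán: let r_1, ..., r_22 be the row sums and z = Σ r_i the total number of 1s. Each pair of columns can share at most one row with both entries 1 (else a 2×2 all-ones block appears), so Σ_i C(r_i, 2) ≤ C(55, 2) = 1485. By convexity Σ_i C(r_i, 2) ≥ 22·C(z/22, 2) = z(z − 22)/(2·22), giving z² − 22z − 22·55·54 ≤ 0 and hence z ≤ (1/2)[22 + √(484 + 4·65340)] = (1/2)[22 + √261844] ≈ (1/2)(22 + 511.7069) = 266.8535.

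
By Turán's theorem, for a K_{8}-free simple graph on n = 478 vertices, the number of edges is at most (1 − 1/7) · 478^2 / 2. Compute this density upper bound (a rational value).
Turán density bound = (6/7) · 478^2/2 = 685452/7 ≈ 97921.7143

Turán's theorem: ex(n, K_{r+1}) is achieved by the complete r-partite Turán graph T(n, r) with parts as balanced as possible, and is at most (1 − 1/r) · n^2/2. For r = 7, n = 478: the density bound is (6/7) · 228484/2 = 685452/7 ≈ 97921.7143. The integer-valued extremum is e(T(478, 7)) = 97921, which is strictly less than the density bound 685452/7 since 7 ∤ 478 (the parts of T(478, 7) cannot all be equal).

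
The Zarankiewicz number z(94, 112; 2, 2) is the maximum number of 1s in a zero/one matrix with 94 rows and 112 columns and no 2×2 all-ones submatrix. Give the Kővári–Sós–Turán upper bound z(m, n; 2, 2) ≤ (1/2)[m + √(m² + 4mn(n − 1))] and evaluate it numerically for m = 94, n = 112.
z(94, 112; 2, 2) ≤ (1/2)[94 + √(94² + 4·94·112·111)] = (1/2)[94 + √4683268] = 1129.043

Kővári–Sós–Turán: let r_1, ..., r_94 be the row sums and z = Σ r_i the total number of 1s. Each pair of columns can share at most one row with both entries 1 (else a 2×2 all-ones block appears), so Σ_i C(r_i, 2) ≤ C(112, 2) = 6216. By convexity Σ_i C(r_i, 2) ≥ 94·C(z/94, 2) = z(z − 94)/(2·94), giving z² − 94z − 94·112·111 ≤ 0 and hence z ≤ (1/2)[94 + √(8836 + 4·1168608)] = (1/2)[94 + √4683268] ≈ (1/2)(94 + 2164.086) = 1129.043.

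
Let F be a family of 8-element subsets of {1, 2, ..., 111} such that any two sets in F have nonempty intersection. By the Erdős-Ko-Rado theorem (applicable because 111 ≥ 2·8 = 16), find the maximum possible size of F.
max |F| = C(110, 7) = 31821795720

Erdős-Ko-Rado (1961): when n ≥ 2k, max |F| = C(n−1, k−1). The bound is attained by the star {A : i ∈ A} for any fixed i ∈ [n]. Here C(111−1, 8−1) = C(110, 7) = 31821795720.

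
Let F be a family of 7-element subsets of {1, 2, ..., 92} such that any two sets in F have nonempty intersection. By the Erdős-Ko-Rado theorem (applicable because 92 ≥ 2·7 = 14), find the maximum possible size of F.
max |F| = C(91, 6) = 666563898

The Erdős-Ko-Rado theorem states: for n ≥ 2k, an intersecting family of k-subsets of an n-element set has size at most C(n − 1, k − 1), with equality for 'star' families {A ⊆ [n] : |A| = k, i ∈ A} (fix an element i). For n = 92, k = 7: C(91, 6) = 666563898.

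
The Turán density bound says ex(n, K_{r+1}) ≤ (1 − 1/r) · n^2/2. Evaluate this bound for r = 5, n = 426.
Turán density bound = (4/5) · 426^2/2 = 362952/5 ≈ 72590.4

Turán's theorem: ex(n, K_{r+1}) is achieved by the complete r-partite Turán graph T(n, r) with parts as balanced as possible, and is at most (1 − 1/r) · n^2/2. For r = 5, n = 426: the density bound is (4/5) · 181476/2 = 362952/5 ≈ 72590.4. The integer-valued extremum is e(T(426, 5)) = 72590, which is strictly less than the density bound 362952/5 since 5 ∤ 426 (the parts of T(426, 5) cannot all be equal).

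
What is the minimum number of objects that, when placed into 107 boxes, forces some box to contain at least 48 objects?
n = (48 − 1)·107 + 1 = 5030

By the generalised pigeonhole principle, to guarantee some box contains ≥ r objects we need more than (r − 1) · k objects total. Threshold: n = (r − 1) · k + 1. With r = 48 and k = 107: n = 47 · 107 + 1 = 5029 + 1 = 5030. For n = 5029 = 47 · 107, we can put exactly 47 objects in every box, avoiding 48 in any single one — so 5030 is tight.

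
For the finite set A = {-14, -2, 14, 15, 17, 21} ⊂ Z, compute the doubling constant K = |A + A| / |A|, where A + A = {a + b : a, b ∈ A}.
K = |A + A| / |A| = 21/6 = 7/2

Enumerate A + A = {a + b : a, b ∈ A}. With |A| = 6, there are |A|^2 = 36 ordered sum pairs; collecting distinct values, A + A = {-28, -16, -4, 0, 1, 3, 7, 12, 13, 15, 19, 28, 29, 30, 31, 32, 34, 35, 36, 38, 42}, so |A + A| = 21. Thus K = 21/6 = 7/2. For comparison, the minimum possible |A + A| over all 6-element sets is 2·6 − 1 = 11 (so min K = 11/6), attained only by arithmetic progressions.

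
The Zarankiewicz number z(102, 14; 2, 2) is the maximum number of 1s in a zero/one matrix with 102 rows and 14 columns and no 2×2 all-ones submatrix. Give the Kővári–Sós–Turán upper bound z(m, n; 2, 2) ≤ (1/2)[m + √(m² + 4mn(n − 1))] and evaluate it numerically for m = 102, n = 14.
z(102, 14; 2, 2) ≤ (1/2)[102 + √(102² + 4·102·14·13)] = (1/2)[102 + √84660] = 196.482

Kővári–Sós–Turán: let r_1, ..., r_102 be the row sums and z = Σ r_i the total number of 1s. Each pair of columns can share at most one row with both entries 1 (else a 2×2 all-ones block appears), so Σ_i C(r_i, 2) ≤ C(14, 2) = 91. By convexity Σ_i C(r_i, 2) ≥ 102·C(z/102, 2) = z(z − 102)/(2·102), giving z² − 102z − 102·14·13 ≤ 0 and hence z ≤ (1/2)[102 + √(10404 + 4·18564)] = (1/2)[102 + √84660] ≈ (1/2)(102 + 290.9639) = 196.482.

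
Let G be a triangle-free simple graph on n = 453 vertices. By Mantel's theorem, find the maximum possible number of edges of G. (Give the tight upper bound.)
ex(453, K_3) = ⌊453^2/4⌋ = 51302

Mantel (1907): a triangle-free graph on n vertices has at most ⌊n^2/4⌋ edges, with equality for the complete bipartite graph K_{⌊n/2⌋, ⌈n/2⌉}. For n = 453: ⌊453^2/4⌋ = ⌊205209/4⌋ = 51302. The extremal graph is K_{226, 227}, which has 226·227 = 51302 edges.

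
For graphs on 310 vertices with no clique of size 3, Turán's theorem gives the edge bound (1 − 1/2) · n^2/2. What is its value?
Turán density bound = (1/2) · 310^2/2 = 24025

Turán's theorem: ex(n, K_{r+1}) is achieved by the complete r-partite Turán graph T(n, r) with parts as balanced as possible, and is at most (1 − 1/r) · n^2/2. For r = 2, n = 310: the density bound is (1/2) · 96100/2 = 24025. Since 2 ∣ 310, the Turán graph T(310, 2) has parts of equal size 155, and its edge count e(T(310, 2)) = 24025 attains the density bound exactly.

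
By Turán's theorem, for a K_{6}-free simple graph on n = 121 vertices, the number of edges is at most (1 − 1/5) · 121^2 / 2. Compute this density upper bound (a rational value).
Turán density bound = (4/5) · 121^2/2 = 29282/5 ≈ 5856.4

Turán's theorem: ex(n, K_{r+1}) is achieved by the complete r-partite Turán graph T(n, r) with parts as balanced as possible, and is at most (1 − 1/r) · n^2/2. For r = 5, n = 121: the density bound is (4/5) · 14641/2 = 29282/5 ≈ 5856.4. The integer-valued extremum is e(T(121, 5)) = 5856, which is strictly less than the density bound 29282/5 since 5 ∤ 121 (the parts of T(121, 5) cannot all be equal).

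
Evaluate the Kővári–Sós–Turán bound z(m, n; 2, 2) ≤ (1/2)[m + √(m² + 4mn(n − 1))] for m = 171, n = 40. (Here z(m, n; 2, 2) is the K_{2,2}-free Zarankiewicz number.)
z(171, 40; 2, 2) ≤ (1/2)[171 + √(171² + 4·171·40·39)] = (1/2)[171 + √1096281] = 609.0172

Kővári–Sós–Turán: let r_1, ..., r_171 be the row sums and z = Σ r_i the total number of 1s. Each pair of columns can share at most one row with both entries 1 (else a 2×2 all-ones block appears), so Σ_i C(r_i, 2) ≤ C(40, 2) = 780. By convexity Σ_i C(r_i, 2) ≥ 171·C(z/171, 2) = z(z − 171)/(2·171), giving z² − 171z − 171·40·39 ≤ 0 and hence z ≤ (1/2)[171 + √(29241 + 4·266760)] = (1/2)[171 + √1096281] ≈ (1/2)(171 + 1047.0344) = 609.0172.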